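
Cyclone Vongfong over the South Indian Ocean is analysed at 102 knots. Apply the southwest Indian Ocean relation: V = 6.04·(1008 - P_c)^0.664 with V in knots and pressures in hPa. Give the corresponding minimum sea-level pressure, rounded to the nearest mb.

937 mb

ΔP = (V / 6.04)^(1/0.664) = (102/6.04)^1.506.
102/6.04 = 16.887; 16.887^1.506 ≈ 70.59 mb.
P_c = 1008 − 70.59 = 937.41 ≈ 937 mb.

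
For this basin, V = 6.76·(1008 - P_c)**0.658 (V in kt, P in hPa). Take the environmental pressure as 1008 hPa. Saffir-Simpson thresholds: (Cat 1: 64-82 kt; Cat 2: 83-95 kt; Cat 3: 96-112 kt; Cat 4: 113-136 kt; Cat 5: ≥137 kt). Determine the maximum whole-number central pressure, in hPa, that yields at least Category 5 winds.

Category 5 begins at V = 137 kt.
Required ΔP = (137/6.76)^(1/0.658) = 20.266^1.520 ≈ 96.82 hPa.
P_c ≤ 1008 − 96.82 = 911.18, so the highest integer P_c is 911 hPa.

911 hPa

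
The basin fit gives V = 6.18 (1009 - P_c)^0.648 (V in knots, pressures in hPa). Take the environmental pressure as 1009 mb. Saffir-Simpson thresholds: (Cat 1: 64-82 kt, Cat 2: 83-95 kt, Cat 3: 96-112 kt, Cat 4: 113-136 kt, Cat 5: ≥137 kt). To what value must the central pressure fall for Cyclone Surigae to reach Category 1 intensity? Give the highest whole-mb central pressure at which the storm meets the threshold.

Category 1 begins at V = 64 kt.
Required ΔP = (64/6.18)^(1/0.648) = 10.356^1.543 ≈ 36.87 mb.
P_c ≤ 1009 − 36.87 = 972.13, so the highest integer P_c is 972 mb.

972 mb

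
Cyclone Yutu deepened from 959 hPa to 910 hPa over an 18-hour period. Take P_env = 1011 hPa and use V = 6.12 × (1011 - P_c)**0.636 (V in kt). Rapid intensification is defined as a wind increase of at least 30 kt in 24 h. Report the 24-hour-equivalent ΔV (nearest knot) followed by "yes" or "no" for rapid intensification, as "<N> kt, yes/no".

V₁: ΔP = 52, V ≈ 6.12 × 52^0.636 ≈ 75.53 kt.
V₂: ΔP = 101, V ≈ 6.12 × 101^0.636 ≈ 115.21 kt.
ΔV over 18 h = 39.68 kt → 24 h equivalent = 39.68 × 24/18 ≈ 52.91 kt.
53 kt ≥ 30 kt ⇒ rapid intensification.

53 kt, yes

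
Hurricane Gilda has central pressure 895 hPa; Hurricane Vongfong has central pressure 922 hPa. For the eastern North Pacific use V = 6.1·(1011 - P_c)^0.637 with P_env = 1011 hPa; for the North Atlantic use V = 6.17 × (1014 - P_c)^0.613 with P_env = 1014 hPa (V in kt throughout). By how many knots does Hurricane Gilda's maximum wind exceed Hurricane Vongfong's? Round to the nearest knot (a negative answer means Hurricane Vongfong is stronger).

27 kt

Hurricane Gilda: ΔP = 116; V ≈ 6.1 × 116^0.637 ≈ 126.01 kt.
Hurricane Vongfong: ΔP = 92; V ≈ 6.17 × 92^0.613 ≈ 98.65 kt.
Difference ≈ 126.01 − 98.65 = 27.36 → 27 kt.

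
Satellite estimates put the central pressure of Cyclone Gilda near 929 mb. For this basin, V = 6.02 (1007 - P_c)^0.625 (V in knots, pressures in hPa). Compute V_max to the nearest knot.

ΔP = 1007 − 929 = 78 mb.
78^0.625 ≈ 15.225.
V ≈ 6.02 × 15.225 ≈ 91.7 kt.

92 kt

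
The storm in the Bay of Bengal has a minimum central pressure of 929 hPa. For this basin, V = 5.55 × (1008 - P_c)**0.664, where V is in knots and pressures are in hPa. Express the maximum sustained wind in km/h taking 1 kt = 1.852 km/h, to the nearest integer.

187 km/h

ΔP = 1008 − 929 = 79 hPa.
V ≈ 5.55 × 79^0.664 = 5.55 × 18.198 ≈ 100.999 kt.
100.999 × 1.852 ≈ 187.05 km/h → 187 km/h.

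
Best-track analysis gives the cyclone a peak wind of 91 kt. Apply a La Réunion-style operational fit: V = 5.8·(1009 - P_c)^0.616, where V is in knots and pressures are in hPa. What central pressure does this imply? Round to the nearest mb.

ΔP = (V / 5.8)^(1/0.616) = (91/5.8)^1.623.
91/5.8 = 15.690; 15.690^1.623 ≈ 87.28 mb.
P_c = 1009 − 87.28 = 921.72 ≈ 922 mb.

922 mb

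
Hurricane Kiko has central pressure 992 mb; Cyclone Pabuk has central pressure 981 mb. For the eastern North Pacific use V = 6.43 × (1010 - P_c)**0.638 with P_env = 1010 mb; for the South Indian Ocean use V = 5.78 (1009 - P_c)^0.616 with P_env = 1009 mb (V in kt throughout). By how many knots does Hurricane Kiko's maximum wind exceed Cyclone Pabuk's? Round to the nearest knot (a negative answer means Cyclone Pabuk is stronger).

Hurricane Kiko: ΔP = 18; V ≈ 6.43 × 18^0.638 ≈ 40.65 kt.
Cyclone Pabuk: ΔP = 28; V ≈ 5.78 × 28^0.616 ≈ 45.02 kt.
Difference ≈ 40.65 − 45.02 = -4.37 → -4 kt.

-4 kt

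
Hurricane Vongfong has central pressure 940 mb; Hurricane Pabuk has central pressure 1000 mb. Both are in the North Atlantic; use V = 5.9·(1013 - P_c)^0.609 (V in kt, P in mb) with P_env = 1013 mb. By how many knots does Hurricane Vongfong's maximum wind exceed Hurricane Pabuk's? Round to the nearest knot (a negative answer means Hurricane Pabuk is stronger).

52 kt

Hurricane Vongfong: ΔP = 73; V ≈ 5.9 × 73^0.609 ≈ 80.47 kt.
Hurricane Pabuk: ΔP = 13; V ≈ 5.9 × 13^0.609 ≈ 28.13 kt.
Difference ≈ 80.47 − 28.13 = 52.34 → 52 kt.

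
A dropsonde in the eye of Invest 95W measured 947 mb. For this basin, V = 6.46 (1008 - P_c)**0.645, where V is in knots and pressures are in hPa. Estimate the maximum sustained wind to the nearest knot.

92 kt

ΔP = 1008 − 947 = 61 mb.
61^0.645 ≈ 14.175.
V ≈ 6.46 × 14.175 ≈ 91.6 kt.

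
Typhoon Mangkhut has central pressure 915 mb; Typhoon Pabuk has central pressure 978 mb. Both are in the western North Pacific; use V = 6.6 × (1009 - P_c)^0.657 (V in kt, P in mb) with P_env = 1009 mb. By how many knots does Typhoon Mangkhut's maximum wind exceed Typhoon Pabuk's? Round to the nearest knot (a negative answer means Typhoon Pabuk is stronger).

Typhoon Mangkhut: ΔP = 94; V ≈ 6.6 × 94^0.657 ≈ 130.58 kt.
Typhoon Pabuk: ΔP = 31; V ≈ 6.6 × 31^0.657 ≈ 63.00 kt.
Difference ≈ 130.58 − 63.00 = 67.58 → 68 kt.

68 kt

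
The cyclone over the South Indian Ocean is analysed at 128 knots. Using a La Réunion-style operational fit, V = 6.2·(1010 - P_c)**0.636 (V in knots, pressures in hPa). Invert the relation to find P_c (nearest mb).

ΔP = (V / 6.2)^(1/0.636) = (128/6.2)^1.572.
128/6.2 = 20.645; 20.645^1.572 ≈ 116.77 mb.
P_c = 1010 − 116.77 = 893.23 ≈ 893 mb.

893 mb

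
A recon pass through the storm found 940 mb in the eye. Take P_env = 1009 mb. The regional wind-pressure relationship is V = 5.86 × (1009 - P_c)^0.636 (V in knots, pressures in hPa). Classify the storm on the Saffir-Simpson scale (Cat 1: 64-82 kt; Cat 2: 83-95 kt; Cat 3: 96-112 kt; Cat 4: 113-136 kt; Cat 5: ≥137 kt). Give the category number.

ΔP = 1009 − 940 = 69 mb.
V ≈ 5.86 × 69^0.636 = 5.86 × 14.77 ≈ 87 kt.
87 kt falls in the Category 2 band.

2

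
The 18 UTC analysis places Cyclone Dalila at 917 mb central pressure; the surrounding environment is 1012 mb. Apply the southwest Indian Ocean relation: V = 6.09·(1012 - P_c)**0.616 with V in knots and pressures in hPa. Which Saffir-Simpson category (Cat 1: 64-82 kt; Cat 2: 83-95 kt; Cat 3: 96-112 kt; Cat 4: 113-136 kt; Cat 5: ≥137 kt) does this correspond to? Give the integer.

ΔP = 1012 − 917 = 95 mb.
V ≈ 6.09 × 95^0.616 = 6.09 × 16.53 ≈ 101 kt.
101 kt falls in the Category 3 band.

3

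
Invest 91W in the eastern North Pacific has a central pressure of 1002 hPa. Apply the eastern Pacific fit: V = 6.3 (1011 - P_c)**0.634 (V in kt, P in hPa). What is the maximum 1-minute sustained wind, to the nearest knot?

25 kt

ΔP = 1011 − 1002 = 9 hPa.
9^0.634 ≈ 4.027.
V ≈ 6.3 × 4.027 ≈ 25.4 kt.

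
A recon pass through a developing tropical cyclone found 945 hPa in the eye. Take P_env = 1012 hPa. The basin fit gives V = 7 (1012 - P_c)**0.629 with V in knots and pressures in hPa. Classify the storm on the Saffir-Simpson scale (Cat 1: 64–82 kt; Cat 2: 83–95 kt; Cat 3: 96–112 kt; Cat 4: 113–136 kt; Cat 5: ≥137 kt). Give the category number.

ΔP = 1012 − 945 = 67 hPa.
V ≈ 7 × 67^0.629 = 7 × 14.08 ≈ 99 kt.
99 kt falls in the Category 3 band.

3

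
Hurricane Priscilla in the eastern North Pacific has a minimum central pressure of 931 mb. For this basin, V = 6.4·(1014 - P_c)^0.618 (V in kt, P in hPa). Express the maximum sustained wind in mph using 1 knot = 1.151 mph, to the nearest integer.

ΔP = 1014 − 931 = 83 mb.
V ≈ 6.4 × 83^0.618 = 6.4 × 15.346 ≈ 98.213 kt.
98.213 × 1.151 ≈ 113.04 mph → 113 mph.

113 mph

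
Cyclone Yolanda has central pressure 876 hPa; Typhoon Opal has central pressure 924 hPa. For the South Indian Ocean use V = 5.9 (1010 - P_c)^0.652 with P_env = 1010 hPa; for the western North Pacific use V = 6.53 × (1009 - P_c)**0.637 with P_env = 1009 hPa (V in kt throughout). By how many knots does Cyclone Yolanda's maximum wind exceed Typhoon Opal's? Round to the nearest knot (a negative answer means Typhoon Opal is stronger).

Cyclone Yolanda: ΔP = 134; V ≈ 5.9 × 134^0.652 ≈ 143.79 kt.
Typhoon Opal: ΔP = 85; V ≈ 6.53 × 85^0.637 ≈ 110.65 kt.
Difference ≈ 143.79 − 110.65 = 33.14 → 33 kt.

33 kt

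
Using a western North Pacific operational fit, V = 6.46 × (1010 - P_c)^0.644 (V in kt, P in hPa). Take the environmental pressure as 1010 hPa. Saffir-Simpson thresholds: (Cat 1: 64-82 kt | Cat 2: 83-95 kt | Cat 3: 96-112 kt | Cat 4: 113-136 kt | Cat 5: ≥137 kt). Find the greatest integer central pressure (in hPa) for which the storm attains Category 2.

Category 2 begins at V = 83 kt.
Required ΔP = (83/6.46)^(1/0.644) = 12.848^1.553 ≈ 52.70 hPa.
P_c ≤ 1010 − 52.70 = 957.30, so the highest integer P_c is 957 hPa.

957 hPa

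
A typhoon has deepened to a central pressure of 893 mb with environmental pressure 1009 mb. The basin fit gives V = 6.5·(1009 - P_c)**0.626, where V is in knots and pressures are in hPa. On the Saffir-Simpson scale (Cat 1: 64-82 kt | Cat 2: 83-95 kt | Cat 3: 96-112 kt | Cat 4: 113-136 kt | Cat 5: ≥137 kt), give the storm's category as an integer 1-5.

4

ΔP = 1009 − 893 = 116 mb.
V ≈ 6.5 × 116^0.626 = 6.5 × 19.60 ≈ 127 kt.
127 kt falls in the Category 4 band.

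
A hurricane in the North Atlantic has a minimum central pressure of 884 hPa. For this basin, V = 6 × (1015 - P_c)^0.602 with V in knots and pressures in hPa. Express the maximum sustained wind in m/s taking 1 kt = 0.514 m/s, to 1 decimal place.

ΔP = 1015 − 884 = 131 hPa.
V ≈ 6 × 131^0.602 = 6 × 18.819 ≈ 112.914 kt.
112.914 × 0.514 ≈ 58.04 m/s → 58.0 m/s.

58.0 m/s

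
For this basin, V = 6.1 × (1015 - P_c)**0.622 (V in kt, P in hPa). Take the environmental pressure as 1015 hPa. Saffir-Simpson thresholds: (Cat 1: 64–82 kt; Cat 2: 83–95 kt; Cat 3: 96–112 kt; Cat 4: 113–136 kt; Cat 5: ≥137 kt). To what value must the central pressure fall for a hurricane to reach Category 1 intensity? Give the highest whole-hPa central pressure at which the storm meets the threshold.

Category 1 begins at V = 64 kt.
Required ΔP = (64/6.1)^(1/0.622) = 10.492^1.608 ≈ 43.78 hPa.
P_c ≤ 1015 − 43.78 = 971.22, so the highest integer P_c is 971 hPa.

971 hPa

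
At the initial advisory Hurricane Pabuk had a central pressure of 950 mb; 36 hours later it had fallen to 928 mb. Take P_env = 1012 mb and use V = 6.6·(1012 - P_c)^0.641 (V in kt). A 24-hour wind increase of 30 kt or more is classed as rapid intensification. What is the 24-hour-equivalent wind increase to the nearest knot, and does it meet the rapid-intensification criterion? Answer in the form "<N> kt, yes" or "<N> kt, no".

V₁: ΔP = 62, V ≈ 6.6 × 62^0.641 ≈ 93.00 kt.
V₂: ΔP = 84, V ≈ 6.6 × 84^0.641 ≈ 112.98 kt.
ΔV over 36 h = 19.98 kt → 24 h equivalent = 19.98 × 24/36 ≈ 13.32 kt.
13 kt < 30 kt ⇒ not rapid intensification.

13 kt, no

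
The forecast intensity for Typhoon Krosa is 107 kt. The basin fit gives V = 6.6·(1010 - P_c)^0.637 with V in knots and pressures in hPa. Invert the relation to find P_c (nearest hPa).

931 hPa

ΔP = (V / 6.6)^(1/0.637) = (107/6.6)^1.570.
107/6.6 = 16.212; 16.212^1.570 ≈ 79.30 hPa.
P_c = 1010 − 79.30 = 930.70 ≈ 931 hPa.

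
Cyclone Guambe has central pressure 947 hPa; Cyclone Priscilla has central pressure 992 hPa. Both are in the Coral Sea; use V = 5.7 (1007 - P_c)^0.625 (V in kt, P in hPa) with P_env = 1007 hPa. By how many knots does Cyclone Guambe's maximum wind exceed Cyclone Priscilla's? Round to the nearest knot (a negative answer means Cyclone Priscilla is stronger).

Cyclone Guambe: ΔP = 60; V ≈ 5.7 × 60^0.625 ≈ 73.66 kt.
Cyclone Priscilla: ΔP = 15; V ≈ 5.7 × 15^0.625 ≈ 30.97 kt.
Difference ≈ 73.66 − 30.97 = 42.69 → 43 kt.

43 kt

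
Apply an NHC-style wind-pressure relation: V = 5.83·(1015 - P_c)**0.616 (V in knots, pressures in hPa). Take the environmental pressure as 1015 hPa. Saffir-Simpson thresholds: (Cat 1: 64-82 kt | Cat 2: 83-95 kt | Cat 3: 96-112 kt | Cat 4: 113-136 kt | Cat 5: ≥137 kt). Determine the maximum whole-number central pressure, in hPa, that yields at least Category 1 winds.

966 hPa

Category 1 begins at V = 64 kt.
Required ΔP = (64/5.83)^(1/0.616) = 10.978^1.623 ≈ 48.88 hPa.
P_c ≤ 1015 − 48.88 = 966.12, so the highest integer P_c is 966 hPa.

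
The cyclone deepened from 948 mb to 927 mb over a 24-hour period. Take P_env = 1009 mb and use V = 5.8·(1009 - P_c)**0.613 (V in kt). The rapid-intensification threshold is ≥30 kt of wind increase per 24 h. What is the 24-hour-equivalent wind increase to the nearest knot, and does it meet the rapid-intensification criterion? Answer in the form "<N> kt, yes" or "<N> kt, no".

14 kt, no

V₁: ΔP = 61, V ≈ 5.8 × 61^0.613 ≈ 72.08 kt.
V₂: ΔP = 82, V ≈ 5.8 × 82^0.613 ≈ 86.42 kt.
ΔV over 24 h = 14.34 kt → 24 h equivalent = 14.34 × 24/24 ≈ 14.34 kt.
14 kt < 30 kt ⇒ not rapid intensification.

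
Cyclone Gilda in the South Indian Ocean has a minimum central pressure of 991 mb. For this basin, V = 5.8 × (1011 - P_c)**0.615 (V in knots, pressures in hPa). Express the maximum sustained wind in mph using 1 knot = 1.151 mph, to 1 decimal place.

ΔP = 1011 − 991 = 20 mb.
V ≈ 5.8 × 20^0.615 = 5.8 × 6.312 ≈ 36.607 kt.
36.607 × 1.151 ≈ 42.13 mph → 42.1 mph.

42.1 mph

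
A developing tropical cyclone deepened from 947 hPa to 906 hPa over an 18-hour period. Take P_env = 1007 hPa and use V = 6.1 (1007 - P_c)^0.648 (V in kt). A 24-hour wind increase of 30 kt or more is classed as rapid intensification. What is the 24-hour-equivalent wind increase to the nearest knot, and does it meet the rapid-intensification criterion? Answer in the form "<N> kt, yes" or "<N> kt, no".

46 kt, yes

V₁: ΔP = 60, V ≈ 6.1 × 60^0.648 ≈ 86.61 kt.
V₂: ΔP = 101, V ≈ 6.1 × 101^0.648 ≈ 121.38 kt.
ΔV over 18 h = 34.77 kt → 24 h equivalent = 34.77 × 24/18 ≈ 46.36 kt.
46 kt ≥ 30 kt ⇒ rapid intensification.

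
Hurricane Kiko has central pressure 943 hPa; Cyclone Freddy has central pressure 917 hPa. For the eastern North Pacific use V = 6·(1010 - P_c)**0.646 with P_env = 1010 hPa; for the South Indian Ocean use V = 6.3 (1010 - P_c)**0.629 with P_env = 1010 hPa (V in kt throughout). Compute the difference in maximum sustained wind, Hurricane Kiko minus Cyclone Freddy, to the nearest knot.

Hurricane Kiko: ΔP = 67; V ≈ 6 × 67^0.646 ≈ 90.74 kt.
Cyclone Freddy: ΔP = 93; V ≈ 6.3 × 93^0.629 ≈ 109.02 kt.
Difference ≈ 90.74 − 109.02 = -18.28 → -18 kt.

-18 kt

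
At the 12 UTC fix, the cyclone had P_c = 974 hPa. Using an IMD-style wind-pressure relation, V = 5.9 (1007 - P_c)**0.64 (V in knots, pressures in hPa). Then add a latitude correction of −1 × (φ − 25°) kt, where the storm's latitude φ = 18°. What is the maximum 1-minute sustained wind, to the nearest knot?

62 kt

ΔP = 1007 − 974 = 33 hPa.
33^0.64 ≈ 9.372.
V ≈ 5.9 × 9.372 ≈ 55.3 kt.
Latitude correction: −1 × (18 − 25) = 7 kt.
Corrected V ≈ 62.3 kt → 62 kt.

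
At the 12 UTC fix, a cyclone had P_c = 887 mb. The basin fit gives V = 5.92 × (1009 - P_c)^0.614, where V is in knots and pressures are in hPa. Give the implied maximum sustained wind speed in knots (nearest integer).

ΔP = 1009 − 887 = 122 mb.
122^0.614 ≈ 19.100.
V ≈ 5.92 × 19.100 ≈ 113.1 kt.

113 kt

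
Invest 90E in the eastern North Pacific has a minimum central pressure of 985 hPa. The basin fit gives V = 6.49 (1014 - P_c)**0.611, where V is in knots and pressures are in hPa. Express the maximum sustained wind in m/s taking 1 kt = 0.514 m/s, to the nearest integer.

ΔP = 1014 − 985 = 29 hPa.
V ≈ 6.49 × 29^0.611 = 6.49 × 7.826 ≈ 50.789 kt.
50.789 × 0.514 ≈ 26.11 m/s → 26 m/s.

26 m/s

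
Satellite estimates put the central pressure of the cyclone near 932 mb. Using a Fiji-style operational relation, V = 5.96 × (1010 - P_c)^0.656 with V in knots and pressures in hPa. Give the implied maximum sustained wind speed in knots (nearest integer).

104 kt

ΔP = 1010 − 932 = 78 mb.
78^0.656 ≈ 17.427.
V ≈ 5.96 × 17.427 ≈ 103.9 kt.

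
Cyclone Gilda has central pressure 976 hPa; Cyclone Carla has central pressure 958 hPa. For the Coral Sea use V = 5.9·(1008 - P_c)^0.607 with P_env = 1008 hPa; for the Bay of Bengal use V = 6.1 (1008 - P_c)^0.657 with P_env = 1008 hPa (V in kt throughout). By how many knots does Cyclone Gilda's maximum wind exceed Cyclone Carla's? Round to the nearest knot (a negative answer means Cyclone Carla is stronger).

-31 kt

Cyclone Gilda: ΔP = 32; V ≈ 5.9 × 32^0.607 ≈ 48.36 kt.
Cyclone Carla: ΔP = 50; V ≈ 6.1 × 50^0.657 ≈ 79.72 kt.
Difference ≈ 48.36 − 79.72 = -31.36 → -31 kt.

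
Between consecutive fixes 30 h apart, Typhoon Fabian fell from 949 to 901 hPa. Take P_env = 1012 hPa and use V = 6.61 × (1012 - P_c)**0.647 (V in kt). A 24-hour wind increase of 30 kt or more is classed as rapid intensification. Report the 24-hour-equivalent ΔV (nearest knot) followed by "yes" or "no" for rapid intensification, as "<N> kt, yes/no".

34 kt, yes

V₁: ΔP = 63, V ≈ 6.61 × 63^0.647 ≈ 96.47 kt.
V₂: ΔP = 111, V ≈ 6.61 × 111^0.647 ≈ 139.16 kt.
ΔV over 30 h = 42.69 kt → 24 h equivalent = 42.69 × 24/30 ≈ 34.15 kt.
34 kt ≥ 30 kt ⇒ rapid intensification.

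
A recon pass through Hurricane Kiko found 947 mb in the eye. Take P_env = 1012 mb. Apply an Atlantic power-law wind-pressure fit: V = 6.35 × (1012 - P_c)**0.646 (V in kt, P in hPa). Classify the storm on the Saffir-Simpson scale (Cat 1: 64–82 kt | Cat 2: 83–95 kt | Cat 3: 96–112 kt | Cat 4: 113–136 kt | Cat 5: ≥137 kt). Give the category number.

2

ΔP = 1012 − 947 = 65 mb.
V ≈ 6.35 × 65^0.646 = 6.35 × 14.83 ≈ 94 kt.
94 kt falls in the Category 2 band.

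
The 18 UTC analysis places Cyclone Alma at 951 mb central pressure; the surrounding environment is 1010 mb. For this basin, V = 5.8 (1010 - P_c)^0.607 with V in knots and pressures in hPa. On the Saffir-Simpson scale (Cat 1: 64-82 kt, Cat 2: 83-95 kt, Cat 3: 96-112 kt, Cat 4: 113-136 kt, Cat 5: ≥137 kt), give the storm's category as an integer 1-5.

1

ΔP = 1010 − 951 = 59 mb.
V ≈ 5.8 × 59^0.607 = 5.8 × 11.88 ≈ 69 kt.
69 kt falls in the Category 1 band.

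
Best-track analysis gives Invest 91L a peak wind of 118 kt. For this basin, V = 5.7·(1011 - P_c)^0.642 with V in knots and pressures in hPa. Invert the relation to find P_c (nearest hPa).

899 hPa

ΔP = (V / 5.7)^(1/0.642) = (118/5.7)^1.558.
118/5.7 = 20.702; 20.702^1.558 ≈ 112.16 hPa.
P_c = 1011 − 112.16 = 898.84 ≈ 899 hPa.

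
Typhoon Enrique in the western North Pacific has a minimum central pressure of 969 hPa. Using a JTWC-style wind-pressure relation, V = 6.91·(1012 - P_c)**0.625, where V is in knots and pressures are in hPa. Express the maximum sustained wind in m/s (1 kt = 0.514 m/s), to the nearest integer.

ΔP = 1012 − 969 = 43 hPa.
V ≈ 6.91 × 43^0.625 = 6.91 × 10.493 ≈ 72.510 kt.
72.510 × 0.514 ≈ 37.27 m/s → 37 m/s.

37 m/s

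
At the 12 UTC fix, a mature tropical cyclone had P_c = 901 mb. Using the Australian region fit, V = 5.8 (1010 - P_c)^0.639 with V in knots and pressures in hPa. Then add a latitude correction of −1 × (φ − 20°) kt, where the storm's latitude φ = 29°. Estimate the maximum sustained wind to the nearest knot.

ΔP = 1010 − 901 = 109 mb.
109^0.639 ≈ 20.041.
V ≈ 5.8 × 20.041 ≈ 116.2 kt.
Latitude correction: −1 × (29 − 20) = -9 kt.
Corrected V ≈ 107.2 kt → 107 kt.

107 kt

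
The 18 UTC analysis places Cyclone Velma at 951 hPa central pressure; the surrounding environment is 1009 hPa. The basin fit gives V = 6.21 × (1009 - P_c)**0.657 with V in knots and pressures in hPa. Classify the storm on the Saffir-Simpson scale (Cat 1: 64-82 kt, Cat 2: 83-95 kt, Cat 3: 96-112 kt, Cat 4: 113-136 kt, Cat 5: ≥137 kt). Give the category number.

ΔP = 1009 − 951 = 58 hPa.
V ≈ 6.21 × 58^0.657 = 6.21 × 14.41 ≈ 89 kt.
89 kt falls in the Category 2 band.

2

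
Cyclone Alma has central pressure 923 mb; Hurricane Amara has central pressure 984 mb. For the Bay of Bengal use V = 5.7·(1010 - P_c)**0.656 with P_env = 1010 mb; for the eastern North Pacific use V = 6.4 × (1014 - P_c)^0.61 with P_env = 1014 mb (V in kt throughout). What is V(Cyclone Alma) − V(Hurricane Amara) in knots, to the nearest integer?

56 kt

Cyclone Alma: ΔP = 87; V ≈ 5.7 × 87^0.656 ≈ 106.71 kt.
Hurricane Amara: ΔP = 30; V ≈ 6.4 × 30^0.61 ≈ 50.96 kt.
Difference ≈ 106.71 − 50.96 = 55.75 → 56 kt.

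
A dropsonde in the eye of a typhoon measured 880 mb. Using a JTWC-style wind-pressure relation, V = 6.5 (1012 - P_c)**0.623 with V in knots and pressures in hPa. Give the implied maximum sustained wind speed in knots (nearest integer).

ΔP = 1012 − 880 = 132 mb.
132^0.623 ≈ 20.947.
V ≈ 6.5 × 20.947 ≈ 136.2 kt.

136 kt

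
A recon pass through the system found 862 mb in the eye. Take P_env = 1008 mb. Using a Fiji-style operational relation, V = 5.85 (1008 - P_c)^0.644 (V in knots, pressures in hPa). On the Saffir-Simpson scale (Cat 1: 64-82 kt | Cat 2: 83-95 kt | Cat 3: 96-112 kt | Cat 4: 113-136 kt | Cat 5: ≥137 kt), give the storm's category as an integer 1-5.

ΔP = 1008 − 862 = 146 mb.
V ≈ 5.85 × 146^0.644 = 5.85 × 24.77 ≈ 145 kt.
145 kt falls in the Category 5 band.

5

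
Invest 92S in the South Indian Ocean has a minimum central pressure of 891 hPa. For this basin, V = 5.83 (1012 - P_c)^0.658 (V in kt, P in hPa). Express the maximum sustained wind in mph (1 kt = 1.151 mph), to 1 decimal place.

ΔP = 1012 − 891 = 121 hPa.
V ≈ 5.83 × 121^0.658 = 5.83 × 23.468 ≈ 136.817 kt.
136.817 × 1.151 ≈ 157.48 mph → 157.5 mph.

157.5 mph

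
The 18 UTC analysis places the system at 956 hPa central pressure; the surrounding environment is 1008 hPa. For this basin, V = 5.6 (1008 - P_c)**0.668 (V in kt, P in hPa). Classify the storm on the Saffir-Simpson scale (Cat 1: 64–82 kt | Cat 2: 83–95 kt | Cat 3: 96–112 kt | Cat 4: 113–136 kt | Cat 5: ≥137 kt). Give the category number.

ΔP = 1008 − 956 = 52 hPa.
V ≈ 5.6 × 52^0.668 = 5.6 × 14.01 ≈ 78 kt.
78 kt falls in the Category 1 band.

1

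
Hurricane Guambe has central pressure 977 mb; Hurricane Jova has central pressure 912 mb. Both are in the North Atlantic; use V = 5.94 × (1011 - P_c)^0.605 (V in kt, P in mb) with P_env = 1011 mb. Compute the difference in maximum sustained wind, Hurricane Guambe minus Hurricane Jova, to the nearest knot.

-46 kt

Hurricane Guambe: ΔP = 34; V ≈ 5.94 × 34^0.605 ≈ 50.16 kt.
Hurricane Jova: ΔP = 99; V ≈ 5.94 × 99^0.605 ≈ 95.75 kt.
Difference ≈ 50.16 − 95.75 = -45.59 → -46 kt.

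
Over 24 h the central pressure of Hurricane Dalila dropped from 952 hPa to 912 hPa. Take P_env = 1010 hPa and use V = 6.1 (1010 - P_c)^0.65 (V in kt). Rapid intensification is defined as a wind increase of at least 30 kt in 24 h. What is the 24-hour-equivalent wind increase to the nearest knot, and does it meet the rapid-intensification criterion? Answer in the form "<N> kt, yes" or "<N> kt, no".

V₁: ΔP = 58, V ≈ 6.1 × 58^0.65 ≈ 85.42 kt.
V₂: ΔP = 98, V ≈ 6.1 × 98^0.65 ≈ 120.12 kt.
ΔV over 24 h = 34.70 kt → 24 h equivalent = 34.70 × 24/24 ≈ 34.70 kt.
35 kt ≥ 30 kt ⇒ rapid intensification.

35 kt, yes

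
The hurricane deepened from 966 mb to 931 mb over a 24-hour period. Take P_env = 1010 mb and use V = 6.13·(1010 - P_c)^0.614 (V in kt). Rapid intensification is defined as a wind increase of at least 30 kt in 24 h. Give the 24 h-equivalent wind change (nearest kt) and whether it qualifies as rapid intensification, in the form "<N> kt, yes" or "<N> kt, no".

V₁: ΔP = 44, V ≈ 6.13 × 44^0.614 ≈ 62.60 kt.
V₂: ΔP = 79, V ≈ 6.13 × 79^0.614 ≈ 89.66 kt.
ΔV over 24 h = 27.06 kt → 24 h equivalent = 27.06 × 24/24 ≈ 27.06 kt.
27 kt < 30 kt ⇒ not rapid intensification.

27 kt, no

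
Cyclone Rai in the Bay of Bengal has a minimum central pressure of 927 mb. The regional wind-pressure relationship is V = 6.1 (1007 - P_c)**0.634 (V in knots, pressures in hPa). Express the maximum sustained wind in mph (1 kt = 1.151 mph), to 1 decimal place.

113.0 mph

ΔP = 1007 − 927 = 80 mb.
V ≈ 6.1 × 80^0.634 = 6.1 × 16.090 ≈ 98.150 kt.
98.150 × 1.151 ≈ 112.97 mph → 113.0 mph.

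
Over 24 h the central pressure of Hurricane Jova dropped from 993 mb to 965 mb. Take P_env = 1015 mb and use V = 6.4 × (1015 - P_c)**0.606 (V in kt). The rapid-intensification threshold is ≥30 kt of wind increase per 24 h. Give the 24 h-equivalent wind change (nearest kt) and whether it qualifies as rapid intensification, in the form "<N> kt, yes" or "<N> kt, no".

V₁: ΔP = 22, V ≈ 6.4 × 22^0.606 ≈ 41.66 kt.
V₂: ΔP = 50, V ≈ 6.4 × 50^0.606 ≈ 68.51 kt.
ΔV over 24 h = 26.85 kt → 24 h equivalent = 26.85 × 24/24 ≈ 26.85 kt.
27 kt < 30 kt ⇒ not rapid intensification.

27 kt, no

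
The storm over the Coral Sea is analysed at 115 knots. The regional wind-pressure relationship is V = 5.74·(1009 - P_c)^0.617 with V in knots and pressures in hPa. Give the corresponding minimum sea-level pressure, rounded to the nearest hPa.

880 hPa

ΔP = (V / 5.74)^(1/0.617) = (115/5.74)^1.621.
115/5.74 = 20.035; 20.035^1.621 ≈ 128.78 hPa.
P_c = 1009 − 128.78 = 880.22 ≈ 880 hPa.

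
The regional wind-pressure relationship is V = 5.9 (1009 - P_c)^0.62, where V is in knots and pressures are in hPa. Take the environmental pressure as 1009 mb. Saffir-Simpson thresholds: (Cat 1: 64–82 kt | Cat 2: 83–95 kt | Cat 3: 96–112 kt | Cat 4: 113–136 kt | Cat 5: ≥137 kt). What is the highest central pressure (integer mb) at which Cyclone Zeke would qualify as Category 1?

962 mb

Category 1 begins at V = 64 kt.
Required ΔP = (64/5.9)^(1/0.62) = 10.847^1.613 ≈ 46.76 mb.
P_c ≤ 1009 − 46.76 = 962.24, so the highest integer P_c is 962 mb.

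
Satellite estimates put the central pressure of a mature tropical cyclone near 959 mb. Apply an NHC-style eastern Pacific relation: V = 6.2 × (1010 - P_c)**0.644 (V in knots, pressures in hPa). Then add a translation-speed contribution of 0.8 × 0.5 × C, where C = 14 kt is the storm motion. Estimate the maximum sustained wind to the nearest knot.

ΔP = 1010 − 959 = 51 mb.
51^0.644 ≈ 12.580.
V ≈ 6.2 × 12.580 ≈ 78.0 kt.
Translation term: 0.8 × 0.5 × 14 = 5.6 kt.
Corrected V ≈ 83.6 kt → 84 kt.

84 kt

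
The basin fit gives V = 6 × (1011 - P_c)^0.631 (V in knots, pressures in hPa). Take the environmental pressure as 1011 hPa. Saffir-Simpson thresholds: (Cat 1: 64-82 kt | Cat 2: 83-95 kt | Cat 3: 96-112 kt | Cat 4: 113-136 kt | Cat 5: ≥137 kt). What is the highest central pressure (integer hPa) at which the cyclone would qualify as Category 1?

Category 1 begins at V = 64 kt.
Required ΔP = (64/6)^(1/0.631) = 10.667^1.585 ≈ 42.58 hPa.
P_c ≤ 1011 − 42.58 = 968.42, so the highest integer P_c is 968 hPa.

968 hPa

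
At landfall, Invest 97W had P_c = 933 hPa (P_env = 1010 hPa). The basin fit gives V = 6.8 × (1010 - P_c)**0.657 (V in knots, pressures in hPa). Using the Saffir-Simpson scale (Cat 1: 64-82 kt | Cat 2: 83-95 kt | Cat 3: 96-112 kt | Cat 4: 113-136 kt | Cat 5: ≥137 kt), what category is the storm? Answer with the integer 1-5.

ΔP = 1010 − 933 = 77 hPa.
V ≈ 6.8 × 77^0.657 = 6.8 × 17.35 ≈ 118 kt.
118 kt falls in the Category 4 band.

4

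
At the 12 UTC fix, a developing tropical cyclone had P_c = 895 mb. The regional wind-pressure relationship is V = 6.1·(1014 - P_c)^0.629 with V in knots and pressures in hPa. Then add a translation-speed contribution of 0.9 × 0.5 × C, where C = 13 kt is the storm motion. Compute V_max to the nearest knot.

ΔP = 1014 − 895 = 119 mb.
119^0.629 ≈ 20.208.
V ≈ 6.1 × 20.208 ≈ 123.3 kt.
Translation term: 0.9 × 0.5 × 13 = 5.85 kt.
Corrected V ≈ 129.15 kt → 129 kt.

129 kt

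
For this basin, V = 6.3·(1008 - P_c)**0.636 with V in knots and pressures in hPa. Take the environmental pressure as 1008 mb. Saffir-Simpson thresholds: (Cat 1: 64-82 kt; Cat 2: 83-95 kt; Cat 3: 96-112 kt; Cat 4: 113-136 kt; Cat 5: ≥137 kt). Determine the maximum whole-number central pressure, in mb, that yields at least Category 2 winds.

Category 2 begins at V = 83 kt.
Required ΔP = (83/6.3)^(1/0.636) = 13.175^1.572 ≈ 57.62 mb.
P_c ≤ 1008 − 57.62 = 950.38, so the highest integer P_c is 950 mb.

950 mb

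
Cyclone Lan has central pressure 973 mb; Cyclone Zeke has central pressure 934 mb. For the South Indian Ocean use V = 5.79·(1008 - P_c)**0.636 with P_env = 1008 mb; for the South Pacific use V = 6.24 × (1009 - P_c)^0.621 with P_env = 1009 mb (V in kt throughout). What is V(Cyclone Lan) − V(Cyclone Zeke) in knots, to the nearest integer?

-36 kt

Cyclone Lan: ΔP = 35; V ≈ 5.79 × 35^0.636 ≈ 55.55 kt.
Cyclone Zeke: ΔP = 75; V ≈ 6.24 × 75^0.621 ≈ 91.12 kt.
Difference ≈ 55.55 − 91.12 = -35.57 → -36 kt.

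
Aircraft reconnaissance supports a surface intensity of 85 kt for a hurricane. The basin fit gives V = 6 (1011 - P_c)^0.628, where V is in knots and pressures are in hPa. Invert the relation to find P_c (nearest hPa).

ΔP = (V / 6)^(1/0.628) = (85/6)^1.592.
85/6 = 14.167; 14.167^1.592 ≈ 68.11 hPa.
P_c = 1011 − 68.11 = 942.89 ≈ 943 hPa.

943 hPa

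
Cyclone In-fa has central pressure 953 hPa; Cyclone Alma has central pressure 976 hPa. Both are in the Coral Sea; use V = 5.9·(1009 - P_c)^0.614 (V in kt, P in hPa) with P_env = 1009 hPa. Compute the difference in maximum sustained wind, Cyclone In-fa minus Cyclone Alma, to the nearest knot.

19 kt

Cyclone In-fa: ΔP = 56; V ≈ 5.9 × 56^0.614 ≈ 69.86 kt.
Cyclone Alma: ΔP = 33; V ≈ 5.9 × 33^0.614 ≈ 50.49 kt.
Difference ≈ 69.86 − 50.49 = 19.37 → 19 kt.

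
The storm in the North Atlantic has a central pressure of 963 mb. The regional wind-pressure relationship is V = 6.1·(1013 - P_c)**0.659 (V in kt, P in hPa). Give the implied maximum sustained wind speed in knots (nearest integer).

ΔP = 1013 − 963 = 50 mb.
50^0.659 ≈ 13.171.
V ≈ 6.1 × 13.171 ≈ 80.3 kt.

80 kt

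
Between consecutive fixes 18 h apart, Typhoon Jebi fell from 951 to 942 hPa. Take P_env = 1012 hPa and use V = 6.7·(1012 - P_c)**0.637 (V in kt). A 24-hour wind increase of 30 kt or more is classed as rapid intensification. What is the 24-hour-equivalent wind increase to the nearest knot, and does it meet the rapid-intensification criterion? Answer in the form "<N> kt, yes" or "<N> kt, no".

11 kt, no

V₁: ΔP = 61, V ≈ 6.7 × 61^0.637 ≈ 91.90 kt.
V₂: ΔP = 70, V ≈ 6.7 × 70^0.637 ≈ 100.32 kt.
ΔV over 18 h = 8.42 kt → 24 h equivalent = 8.42 × 24/18 ≈ 11.23 kt.
11 kt < 30 kt ⇒ not rapid intensification.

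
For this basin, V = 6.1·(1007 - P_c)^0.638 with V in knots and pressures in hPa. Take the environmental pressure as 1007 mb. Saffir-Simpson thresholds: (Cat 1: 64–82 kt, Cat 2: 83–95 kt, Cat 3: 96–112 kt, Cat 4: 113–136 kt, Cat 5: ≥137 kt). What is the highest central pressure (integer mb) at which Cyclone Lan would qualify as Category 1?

Category 1 begins at V = 64 kt.
Required ΔP = (64/6.1)^(1/0.638) = 10.492^1.567 ≈ 39.82 mb.
P_c ≤ 1007 − 39.82 = 967.18, so the highest integer P_c is 967 mb.

967 mb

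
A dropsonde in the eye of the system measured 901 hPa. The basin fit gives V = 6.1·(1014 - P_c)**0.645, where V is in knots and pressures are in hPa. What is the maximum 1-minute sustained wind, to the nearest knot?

ΔP = 1014 − 901 = 113 hPa.
113^0.645 ≈ 21.098.
V ≈ 6.1 × 21.098 ≈ 128.7 kt.

129 kt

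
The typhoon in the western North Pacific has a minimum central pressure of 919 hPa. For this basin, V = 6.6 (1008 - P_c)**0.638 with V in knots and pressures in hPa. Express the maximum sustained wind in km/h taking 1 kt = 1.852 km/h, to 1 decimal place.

ΔP = 1008 − 919 = 89 hPa.
V ≈ 6.6 × 89^0.638 = 6.6 × 17.527 ≈ 115.679 kt.
115.679 × 1.852 ≈ 214.24 km/h → 214.2 km/h.

214.2 km/h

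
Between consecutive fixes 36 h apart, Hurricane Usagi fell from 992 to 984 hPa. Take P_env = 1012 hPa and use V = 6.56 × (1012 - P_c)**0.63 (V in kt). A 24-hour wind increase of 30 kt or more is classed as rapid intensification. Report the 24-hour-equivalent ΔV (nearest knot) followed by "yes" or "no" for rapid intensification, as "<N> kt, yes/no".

7 kt, no

V₁: ΔP = 20, V ≈ 6.56 × 20^0.63 ≈ 43.31 kt.
V₂: ΔP = 28, V ≈ 6.56 × 28^0.63 ≈ 53.53 kt.
ΔV over 36 h = 10.22 kt → 24 h equivalent = 10.22 × 24/36 ≈ 6.81 kt.
7 kt < 30 kt ⇒ not rapid intensification.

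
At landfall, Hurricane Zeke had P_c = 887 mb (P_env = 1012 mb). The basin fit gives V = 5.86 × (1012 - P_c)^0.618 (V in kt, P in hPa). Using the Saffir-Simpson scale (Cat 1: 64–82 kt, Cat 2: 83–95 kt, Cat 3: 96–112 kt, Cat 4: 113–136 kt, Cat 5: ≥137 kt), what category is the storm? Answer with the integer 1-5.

4

ΔP = 1012 − 887 = 125 mb.
V ≈ 5.86 × 125^0.618 = 5.86 × 19.76 ≈ 116 kt.
116 kt falls in the Category 4 band.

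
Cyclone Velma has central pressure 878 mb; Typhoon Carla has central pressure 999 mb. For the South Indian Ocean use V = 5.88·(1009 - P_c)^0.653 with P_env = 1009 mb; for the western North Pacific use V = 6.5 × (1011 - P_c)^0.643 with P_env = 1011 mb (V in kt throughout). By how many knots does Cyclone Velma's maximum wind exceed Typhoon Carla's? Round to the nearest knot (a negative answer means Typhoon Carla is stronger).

Cyclone Velma: ΔP = 131; V ≈ 5.88 × 131^0.653 ≈ 141.89 kt.
Typhoon Carla: ΔP = 12; V ≈ 6.5 × 12^0.643 ≈ 32.12 kt.
Difference ≈ 141.89 − 32.12 = 109.77 → 110 kt.

110 kt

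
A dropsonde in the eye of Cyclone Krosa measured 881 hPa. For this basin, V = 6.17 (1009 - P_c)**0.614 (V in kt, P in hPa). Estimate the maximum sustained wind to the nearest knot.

121 kt

ΔP = 1009 − 881 = 128 hPa.
128^0.614 ≈ 19.671.
V ≈ 6.17 × 19.671 ≈ 121.4 kt.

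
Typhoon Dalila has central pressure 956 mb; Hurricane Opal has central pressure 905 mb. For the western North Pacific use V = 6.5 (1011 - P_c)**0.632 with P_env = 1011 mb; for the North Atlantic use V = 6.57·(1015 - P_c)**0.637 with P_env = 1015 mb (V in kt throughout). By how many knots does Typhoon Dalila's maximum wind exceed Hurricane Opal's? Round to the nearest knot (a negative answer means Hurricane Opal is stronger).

-49 kt

Typhoon Dalila: ΔP = 55; V ≈ 6.5 × 55^0.632 ≈ 81.81 kt.
Hurricane Opal: ΔP = 110; V ≈ 6.57 × 110^0.637 ≈ 131.20 kt.
Difference ≈ 81.81 − 131.20 = -49.39 → -49 kt.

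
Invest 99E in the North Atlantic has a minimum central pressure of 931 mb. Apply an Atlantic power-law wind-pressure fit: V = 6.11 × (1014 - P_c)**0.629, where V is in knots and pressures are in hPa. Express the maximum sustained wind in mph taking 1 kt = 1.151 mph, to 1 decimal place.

ΔP = 1014 − 931 = 83 mb.
V ≈ 6.11 × 83^0.629 = 6.11 × 16.110 ≈ 98.433 kt.
98.433 × 1.151 ≈ 113.30 mph → 113.3 mph.

113.3 mph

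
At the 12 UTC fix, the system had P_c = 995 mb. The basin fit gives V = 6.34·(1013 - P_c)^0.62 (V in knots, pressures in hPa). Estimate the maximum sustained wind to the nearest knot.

38 kt

ΔP = 1013 − 995 = 18 mb.
18^0.62 ≈ 6.002.
V ≈ 6.34 × 6.002 ≈ 38.1 kt.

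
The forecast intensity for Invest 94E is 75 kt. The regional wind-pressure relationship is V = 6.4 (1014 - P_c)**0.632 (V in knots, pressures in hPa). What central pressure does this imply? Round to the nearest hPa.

ΔP = (V / 6.4)^(1/0.632) = (75/6.4)^1.582.
75/6.4 = 11.719; 11.719^1.582 ≈ 49.12 hPa.
P_c = 1014 − 49.12 = 964.88 ≈ 965 hPa.

965 hPa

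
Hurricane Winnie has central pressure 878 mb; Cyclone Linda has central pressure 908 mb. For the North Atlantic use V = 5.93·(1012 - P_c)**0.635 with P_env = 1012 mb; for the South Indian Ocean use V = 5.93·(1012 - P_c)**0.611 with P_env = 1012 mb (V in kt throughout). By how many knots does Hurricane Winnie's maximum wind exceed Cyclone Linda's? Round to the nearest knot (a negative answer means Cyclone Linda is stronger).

Hurricane Winnie: ΔP = 134; V ≈ 5.93 × 134^0.635 ≈ 132.97 kt.
Cyclone Linda: ΔP = 104; V ≈ 5.93 × 104^0.611 ≈ 101.27 kt.
Difference ≈ 132.97 − 101.27 = 31.70 → 32 kt.

32 kt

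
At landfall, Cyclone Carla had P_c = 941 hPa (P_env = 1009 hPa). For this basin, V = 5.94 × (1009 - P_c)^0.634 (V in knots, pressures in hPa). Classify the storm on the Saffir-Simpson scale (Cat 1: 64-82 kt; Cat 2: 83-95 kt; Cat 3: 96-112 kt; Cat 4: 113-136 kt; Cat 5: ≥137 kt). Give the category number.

2

ΔP = 1009 − 941 = 68 hPa.
V ≈ 5.94 × 68^0.634 = 5.94 × 14.51 ≈ 86 kt.
86 kt falls in the Category 2 band.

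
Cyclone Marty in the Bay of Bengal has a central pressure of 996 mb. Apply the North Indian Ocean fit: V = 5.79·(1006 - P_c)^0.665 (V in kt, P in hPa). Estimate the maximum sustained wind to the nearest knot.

ΔP = 1006 − 996 = 10 mb.
10^0.665 ≈ 4.624.
V ≈ 5.79 × 4.624 ≈ 26.8 kt.

27 kt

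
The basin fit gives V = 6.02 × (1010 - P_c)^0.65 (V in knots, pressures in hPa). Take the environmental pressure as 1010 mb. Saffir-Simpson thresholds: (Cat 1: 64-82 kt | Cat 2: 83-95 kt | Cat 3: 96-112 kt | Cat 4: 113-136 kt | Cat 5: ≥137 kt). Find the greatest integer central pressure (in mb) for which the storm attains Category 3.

939 mb

Category 3 begins at V = 96 kt.
Required ΔP = (96/6.02)^(1/0.65) = 15.947^1.538 ≈ 70.84 mb.
P_c ≤ 1010 − 70.84 = 939.16, so the highest integer P_c is 939 mb.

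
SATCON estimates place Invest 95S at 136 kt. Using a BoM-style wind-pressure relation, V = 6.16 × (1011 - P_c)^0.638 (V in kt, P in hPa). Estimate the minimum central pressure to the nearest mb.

ΔP = (V / 6.16)^(1/0.638) = (136/6.16)^1.567.
136/6.16 = 22.078; 22.078^1.567 ≈ 127.80 mb.
P_c = 1011 − 127.80 = 883.20 ≈ 883 mb.

883 mb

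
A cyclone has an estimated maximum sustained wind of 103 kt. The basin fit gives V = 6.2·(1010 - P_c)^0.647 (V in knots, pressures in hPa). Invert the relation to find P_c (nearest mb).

933 mb

ΔP = (V / 6.2)^(1/0.647) = (103/6.2)^1.546.
103/6.2 = 16.613; 16.613^1.546 ≈ 76.97 mb.
P_c = 1010 − 76.97 = 933.03 ≈ 933 mb.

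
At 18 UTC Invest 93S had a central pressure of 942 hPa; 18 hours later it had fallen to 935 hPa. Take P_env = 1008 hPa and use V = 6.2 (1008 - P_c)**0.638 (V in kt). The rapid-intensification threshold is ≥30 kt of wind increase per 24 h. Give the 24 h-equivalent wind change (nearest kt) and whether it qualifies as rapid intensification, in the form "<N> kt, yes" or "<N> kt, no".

V₁: ΔP = 66, V ≈ 6.2 × 66^0.638 ≈ 89.80 kt.
V₂: ΔP = 73, V ≈ 6.2 × 73^0.638 ≈ 95.76 kt.
ΔV over 18 h = 5.96 kt → 24 h equivalent = 5.96 × 24/18 ≈ 7.95 kt.
8 kt < 30 kt ⇒ not rapid intensification.

8 kt, no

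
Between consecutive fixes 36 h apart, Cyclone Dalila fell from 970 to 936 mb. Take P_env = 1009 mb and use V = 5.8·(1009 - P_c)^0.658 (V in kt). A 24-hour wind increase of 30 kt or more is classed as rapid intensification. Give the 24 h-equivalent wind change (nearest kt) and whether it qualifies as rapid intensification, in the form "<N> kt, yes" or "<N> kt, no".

22 kt, no

V₁: ΔP = 39, V ≈ 5.8 × 39^0.658 ≈ 64.62 kt.
V₂: ΔP = 73, V ≈ 5.8 × 73^0.658 ≈ 97.61 kt.
ΔV over 36 h = 32.99 kt → 24 h equivalent = 32.99 × 24/36 ≈ 21.99 kt.
22 kt < 30 kt ⇒ not rapid intensification.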